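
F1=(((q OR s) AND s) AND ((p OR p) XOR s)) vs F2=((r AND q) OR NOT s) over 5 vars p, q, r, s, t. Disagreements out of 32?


F1 = (((q OR s) AND s) AND ((p OR p) XOR s))
F2 = ((r AND q) OR NOT s)
Evaluate both on each of 32 rows (bits = p,q,r,s,t):
  row 0 [00000]: F1=0 F2=1 (differ) -> 1
  row 1 [00001]: F1=0 F2=1 (differ) -> 1
  row 2 [00010]: F1=1 F2=0 (differ) -> 1
  row 3 [00011]: F1=1 F2=0 (differ) -> 1
  row 4 [00100]: F1=0 F2=1 (differ) -> 1
  row 5 [00101]: F1=0 F2=1 (differ) -> 1
  row 6 [00110]: F1=1 F2=0 (differ) -> 1
  row 7 [00111]: F1=1 F2=0 (differ) -> 1
  row 8 [01000]: F1=0 F2=1 (differ) -> 1
  row 9 [01001]: F1=0 F2=1 (differ) -> 1
  row 10 [01010]: F1=1 F2=0 (differ) -> 1
  row 11 [01011]: F1=1 F2=0 (differ) -> 1
  row 12 [01100]: F1=0 F2=1 (differ) -> 1
  row 13 [01101]: F1=0 F2=1 (differ) -> 1
  row 14 [01110]: F1=1 F2=1 -> 0
  row 15 [01111]: F1=1 F2=1 -> 0
  row 16 [10000]: F1=0 F2=1 (differ) -> 1
  row 17 [10001]: F1=0 F2=1 (differ) -> 1
  row 18 [10010]: F1=0 F2=0 -> 0
  row 19 [10011]: F1=0 F2=0 -> 0
  row 20 [10100]: F1=0 F2=1 (differ) -> 1
  row 21 [10101]: F1=0 F2=1 (differ) -> 1
  row 22 [10110]: F1=0 F2=0 -> 0
  row 23 [10111]: F1=0 F2=0 -> 0
  row 24 [11000]: F1=0 F2=1 (differ) -> 1
  row 25 [11001]: F1=0 F2=1 (differ) -> 1
  row 26 [11010]: F1=0 F2=0 -> 0
  row 27 [11011]: F1=0 F2=0 -> 0
  row 28 [11100]: F1=0 F2=1 (differ) -> 1
  row 29 [11101]: F1=0 F2=1 (differ) -> 1
  row 30 [11110]: F1=0 F2=1 (differ) -> 1
  row 31 [11111]: F1=0 F2=1 (differ) -> 1
Full result column, 8 rows per line (p,q fixed per line; r,s,t runs 000..111 left to right):
  rows 0-7 [p,q=00]: 11111111  (ones: 8)
  rows 8-15 [p,q=01]: 11111100  (ones: 6)
  rows 16-23 [p,q=10]: 11001100  (ones: 4)
  rows 24-31 [p,q=11]: 11001111  (ones: 6)
Disagreements = 8+6+4+6 = 24

24


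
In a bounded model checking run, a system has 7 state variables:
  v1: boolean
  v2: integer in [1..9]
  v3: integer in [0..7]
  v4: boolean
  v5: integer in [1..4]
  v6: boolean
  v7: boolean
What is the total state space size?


State space = product of domain sizes of all variables.
Domain sizes:
  v1 (boolean): 2
  v2 (integer in [1..9]): 9
  v3 (integer in [0..7]): 8
  v4 (boolean): 2
  v5 (integer in [1..4]): 4
  v6 (boolean): 2
  v7 (boolean): 2
Product = 2 * 9 * 8 * 2 * 4 * 2 * 2 = 4608

4608


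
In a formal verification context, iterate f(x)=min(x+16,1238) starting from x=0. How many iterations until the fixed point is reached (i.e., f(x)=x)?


Step 1: x=0, cap=1238, increment=16
Step 2: x grows by 16 each step until capped at 1238; fixed point is x=1238
Step 3: iterations = ceil(1238/16) = 78

78


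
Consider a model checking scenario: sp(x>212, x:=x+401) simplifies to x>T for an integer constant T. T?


Formula: sp(P, x:=E) = exists old_x. (x = E[old_x/x]) AND P[old_x/x] (old_x is the value of x before the assignment; eliminate old_x by solving x = E[old_x/x] for old_x)
Step 1: Precondition P: x>212, i.e. old_x > 212
Step 2: Assignment gives x = old_x + 401, so old_x = x - 401
Step 3: Substitute into P: x - 401 > 212
Step 4: Simplify: x > 212+401 = 613

613


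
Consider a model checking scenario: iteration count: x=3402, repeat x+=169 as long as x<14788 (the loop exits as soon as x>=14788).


Step 1: x goes from 3402 toward 14788 by 169; the body runs while x<14788, so iterations = ceil((bound-start)/step)
Step 2: Distance=11386
Step 3: ceil(11386/169)=68

68


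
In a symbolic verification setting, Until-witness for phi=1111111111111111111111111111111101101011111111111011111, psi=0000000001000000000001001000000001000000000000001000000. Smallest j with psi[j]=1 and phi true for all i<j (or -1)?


(phi U psi) at 0: need smallest j with psi[j]=1 and phi[i]=1 for all i in [0,j).
Scan from step 0:
  step 0: phi=1, psi=0 -> continue
  step 1: phi=1, psi=0 -> continue
  step 2: phi=1, psi=0 -> continue
  step 3: phi=1, psi=0 -> continue
  step 9: psi=1 and phi held for [0,9) -> witness found
Witness step = 9

9


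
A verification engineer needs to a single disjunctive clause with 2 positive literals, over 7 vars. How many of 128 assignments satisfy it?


Step 1: Total=2^7=128
Step 2: Unsat when all 2 false: 2^5=32
Step 3: Sat=128-32=96

96


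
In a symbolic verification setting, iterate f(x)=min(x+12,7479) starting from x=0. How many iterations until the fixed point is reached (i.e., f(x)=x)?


Step 1: x=0, cap=7479, increment=12
Step 2: x grows by 12 each step until capped at 7479; fixed point is x=7479
Step 3: iterations = ceil(7479/12) = 624

624


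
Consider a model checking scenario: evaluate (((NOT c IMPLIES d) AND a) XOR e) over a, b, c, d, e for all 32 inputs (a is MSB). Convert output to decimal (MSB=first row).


Formula: (((NOT c IMPLIES d) AND a) XOR e) over a, b, c, d, e (32 rows)
Evaluate each row (bits = a,b,c,d,e, MSB first):
  row 0 [00000]: (((NOT 0 IMPLIES 0) AND 0) XOR 0) -> 0
  row 1 [00001]: (((NOT 0 IMPLIES 0) AND 0) XOR 1) -> 1
  row 2 [00010]: (((NOT 0 IMPLIES 1) AND 0) XOR 0) -> 0
  row 3 [00011]: (((NOT 0 IMPLIES 1) AND 0) XOR 1) -> 1
  row 4 [00100]: (((NOT 1 IMPLIES 0) AND 0) XOR 0) -> 0
  row 5 [00101]: (((NOT 1 IMPLIES 0) AND 0) XOR 1) -> 1
  row 6 [00110]: (((NOT 1 IMPLIES 1) AND 0) XOR 0) -> 0
  row 7 [00111]: (((NOT 1 IMPLIES 1) AND 0) XOR 1) -> 1
  row 8 [01000]: (((NOT 0 IMPLIES 0) AND 0) XOR 0) -> 0
  row 9 [01001]: (((NOT 0 IMPLIES 0) AND 0) XOR 1) -> 1
  row 10 [01010]: (((NOT 0 IMPLIES 1) AND 0) XOR 0) -> 0
  row 11 [01011]: (((NOT 0 IMPLIES 1) AND 0) XOR 1) -> 1
  row 12 [01100]: (((NOT 1 IMPLIES 0) AND 0) XOR 0) -> 0
  row 13 [01101]: (((NOT 1 IMPLIES 0) AND 0) XOR 1) -> 1
  row 14 [01110]: (((NOT 1 IMPLIES 1) AND 0) XOR 0) -> 0
  row 15 [01111]: (((NOT 1 IMPLIES 1) AND 0) XOR 1) -> 1
  row 16 [10000]: (((NOT 0 IMPLIES 0) AND 1) XOR 0) -> 0
  row 17 [10001]: (((NOT 0 IMPLIES 0) AND 1) XOR 1) -> 1
  row 18 [10010]: (((NOT 0 IMPLIES 1) AND 1) XOR 0) -> 1
  row 19 [10011]: (((NOT 0 IMPLIES 1) AND 1) XOR 1) -> 0
  row 20 [10100]: (((NOT 1 IMPLIES 0) AND 1) XOR 0) -> 1
  row 21 [10101]: (((NOT 1 IMPLIES 0) AND 1) XOR 1) -> 0
  row 22 [10110]: (((NOT 1 IMPLIES 1) AND 1) XOR 0) -> 1
  row 23 [10111]: (((NOT 1 IMPLIES 1) AND 1) XOR 1) -> 0
  row 24 [11000]: (((NOT 0 IMPLIES 0) AND 1) XOR 0) -> 0
  row 25 [11001]: (((NOT 0 IMPLIES 0) AND 1) XOR 1) -> 1
  row 26 [11010]: (((NOT 0 IMPLIES 1) AND 1) XOR 0) -> 1
  row 27 [11011]: (((NOT 0 IMPLIES 1) AND 1) XOR 1) -> 0
  row 28 [11100]: (((NOT 1 IMPLIES 0) AND 1) XOR 0) -> 1
  row 29 [11101]: (((NOT 1 IMPLIES 0) AND 1) XOR 1) -> 0
  row 30 [11110]: (((NOT 1 IMPLIES 1) AND 1) XOR 0) -> 1
  row 31 [11111]: (((NOT 1 IMPLIES 1) AND 1) XOR 1) -> 0
Full result column, 4 rows per line (a,b,c fixed per line; d,e runs 00..11 left to right):
  rows 0-3 [a,b,c=000]: 0101  = hex 5
  rows 4-7 [a,b,c=001]: 0101  = hex 5
  rows 8-11 [a,b,c=010]: 0101  = hex 5
  rows 12-15 [a,b,c=011]: 0101  = hex 5
  rows 16-19 [a,b,c=100]: 0110  = hex 6
  rows 20-23 [a,b,c=101]: 1010  = hex A
  rows 24-27 [a,b,c=110]: 0110  = hex 6
  rows 28-31 [a,b,c=111]: 1010  = hex A
Output column (row 0 .. row 31) = 01010101010101010110101001101010
Output column grouped in 4s = 0101 0101 0101 0101 0110 1010 0110 1010 = 0x55556A6A
Convert to decimal digit by digit (value = value*16 + digit):
  5 -> 5
  5*16 + 5 = 85
  85*16 + 5 = 1365
  1365*16 + 5 = 21845
  21845*16 + 6 = 349526
  349526*16 + 10 (A) = 5592426
  5592426*16 + 6 = 89478822
  89478822*16 + 10 (A) = 1431661162
Decimal = 1431661162

1431661162


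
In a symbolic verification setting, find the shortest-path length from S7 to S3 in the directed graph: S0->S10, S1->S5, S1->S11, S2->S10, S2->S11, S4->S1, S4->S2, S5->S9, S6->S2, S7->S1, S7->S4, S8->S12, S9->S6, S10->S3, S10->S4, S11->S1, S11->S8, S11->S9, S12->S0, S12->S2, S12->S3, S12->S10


BFS layer-by-layer from S7:
  dist 0: {S7}
  dist 1: {S1, S4}
  dist 2: {S2, S5, S11}
  dist 3: {S8, S9, S10}
  dist 4: {S3, S6, S12}
  -> S3 reached at distance 4
Shortest path length = 4

4


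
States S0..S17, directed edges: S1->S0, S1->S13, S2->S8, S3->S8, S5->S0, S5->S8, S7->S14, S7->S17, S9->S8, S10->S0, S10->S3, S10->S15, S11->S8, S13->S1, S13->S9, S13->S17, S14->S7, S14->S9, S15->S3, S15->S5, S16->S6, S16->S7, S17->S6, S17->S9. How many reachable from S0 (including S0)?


BFS from S0:
  layer 0: {S0}
Reachable set: {S0}
Count = 1

1


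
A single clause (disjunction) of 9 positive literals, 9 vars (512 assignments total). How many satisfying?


Step 1: Total=2^9=512
Step 2: Unsat when all 9 false: 2^0=1
Step 3: Sat=512-1=511

511


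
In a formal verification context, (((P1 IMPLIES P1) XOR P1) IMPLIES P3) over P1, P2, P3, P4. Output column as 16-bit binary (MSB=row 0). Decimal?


Formula: (((P1 IMPLIES P1) XOR P1) IMPLIES P3) over P1, P2, P3, P4 (16 rows)
Evaluate each row (bits = P1,P2,P3,P4, MSB first):
  row 0 [0000]: (((0 IMPLIES 0) XOR 0) IMPLIES 0) -> 0
  row 1 [0001]: (((0 IMPLIES 0) XOR 0) IMPLIES 0) -> 0
  row 2 [0010]: (((0 IMPLIES 0) XOR 0) IMPLIES 1) -> 1
  row 3 [0011]: (((0 IMPLIES 0) XOR 0) IMPLIES 1) -> 1
  row 4 [0100]: (((0 IMPLIES 0) XOR 0) IMPLIES 0) -> 0
  row 5 [0101]: (((0 IMPLIES 0) XOR 0) IMPLIES 0) -> 0
  row 6 [0110]: (((0 IMPLIES 0) XOR 0) IMPLIES 1) -> 1
  row 7 [0111]: (((0 IMPLIES 0) XOR 0) IMPLIES 1) -> 1
  row 8 [1000]: (((1 IMPLIES 1) XOR 1) IMPLIES 0) -> 1
  row 9 [1001]: (((1 IMPLIES 1) XOR 1) IMPLIES 0) -> 1
  row 10 [1010]: (((1 IMPLIES 1) XOR 1) IMPLIES 1) -> 1
  row 11 [1011]: (((1 IMPLIES 1) XOR 1) IMPLIES 1) -> 1
  row 12 [1100]: (((1 IMPLIES 1) XOR 1) IMPLIES 0) -> 1
  row 13 [1101]: (((1 IMPLIES 1) XOR 1) IMPLIES 0) -> 1
  row 14 [1110]: (((1 IMPLIES 1) XOR 1) IMPLIES 1) -> 1
  row 15 [1111]: (((1 IMPLIES 1) XOR 1) IMPLIES 1) -> 1
Full result column, 4 rows per line (P1,P2 fixed per line; P3,P4 runs 00..11 left to right):
  rows 0-3 [P1,P2=00]: 0011  = hex 3
  rows 4-7 [P1,P2=01]: 0011  = hex 3
  rows 8-11 [P1,P2=10]: 1111  = hex F
  rows 12-15 [P1,P2=11]: 1111  = hex F
Output column (row 0 .. row 15) = 0011001111111111
Output column grouped in 4s = 0011 0011 1111 1111 = 0x33FF
Convert to decimal digit by digit (value = value*16 + digit):
  3 -> 3
  3*16 + 3 = 51
  51*16 + 15 (F) = 831
  831*16 + 15 (F) = 13311
Decimal = 13311

13311


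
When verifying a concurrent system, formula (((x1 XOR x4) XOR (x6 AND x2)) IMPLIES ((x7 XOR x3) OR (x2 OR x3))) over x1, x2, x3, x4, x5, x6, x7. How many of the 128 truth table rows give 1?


Formula: (((x1 XOR x4) XOR (x6 AND x2)) IMPLIES ((x7 XOR x3) OR (x2 OR x3))) over 7 vars (128 rows)
Evaluate each row (x1, x2, x3, x4, x5, x6, x7 as bits, MSB first):
  row 0 [0000000]: (((0 XOR 0) XOR (0 AND 0)) IMPLIES ((0 XOR 0) OR (0 OR 0))) -> 1
  row 1 [0000001]: (((0 XOR 0) XOR (0 AND 0)) IMPLIES ((1 XOR 0) OR (0 OR 0))) -> 1
  row 2 [0000010]: (((0 XOR 0) XOR (1 AND 0)) IMPLIES ((0 XOR 0) OR (0 OR 0))) -> 1
  row 3 [0000011]: (((0 XOR 0) XOR (1 AND 0)) IMPLIES ((1 XOR 0) OR (0 OR 0))) -> 1
  row 4 [0000100]: (((0 XOR 0) XOR (0 AND 0)) IMPLIES ((0 XOR 0) OR (0 OR 0))) -> 1
  (every remaining row is evaluated the same way; all 128 results are listed next)
Full result column, 8 rows per line (x1,x2,x3,x4 fixed per line; x5,x6,x7 runs 000..111 left to right):
  rows 0-7 [x1,x2,x3,x4=0000]: 11111111  (ones: 8)
  rows 8-15 [x1,x2,x3,x4=0001]: 01010101  (ones: 4)
  rows 16-23 [x1,x2,x3,x4=0010]: 11111111  (ones: 8)
  rows 24-31 [x1,x2,x3,x4=0011]: 11111111  (ones: 8)
  rows 32-39 [x1,x2,x3,x4=0100]: 11111111  (ones: 8)
  rows 40-47 [x1,x2,x3,x4=0101]: 11111111  (ones: 8)
  rows 48-55 [x1,x2,x3,x4=0110]: 11111111  (ones: 8)
  rows 56-63 [x1,x2,x3,x4=0111]: 11111111  (ones: 8)
  rows 64-71 [x1,x2,x3,x4=1000]: 01010101  (ones: 4)
  rows 72-79 [x1,x2,x3,x4=1001]: 11111111  (ones: 8)
  rows 80-87 [x1,x2,x3,x4=1010]: 11111111  (ones: 8)
  rows 88-95 [x1,x2,x3,x4=1011]: 11111111  (ones: 8)
  rows 96-103 [x1,x2,x3,x4=1100]: 11111111  (ones: 8)
  rows 104-111 [x1,x2,x3,x4=1101]: 11111111  (ones: 8)
  rows 112-119 [x1,x2,x3,x4=1110]: 11111111  (ones: 8)
  rows 120-127 [x1,x2,x3,x4=1111]: 11111111  (ones: 8)
Count of 1-rows = 8+4+8+8+8+8+8+8+4+8+8+8+8+8+8+8 = 120

120


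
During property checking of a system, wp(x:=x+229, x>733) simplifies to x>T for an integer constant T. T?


Formula: wp(x:=E, P) = P[E/x] (substitute E for x in postcondition)
Step 1: Postcondition: x>733
Step 2: Substitute x+229 for x: x+229>733
Step 3: Solve for x: x > 733-229 = 504

504


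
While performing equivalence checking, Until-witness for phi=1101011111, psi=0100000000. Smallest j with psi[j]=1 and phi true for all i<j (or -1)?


(phi U psi) at 0: need smallest j with psi[j]=1 and phi[i]=1 for all i in [0,j).
Scan from step 0:
  step 0: phi=1, psi=0 -> continue
  step 1: psi=1 and phi held for [0,1) -> witness found
Witness step = 1

1


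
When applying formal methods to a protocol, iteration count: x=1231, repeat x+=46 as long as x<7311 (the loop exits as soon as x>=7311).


Step 1: x goes from 1231 toward 7311 by 46; the body runs while x<7311, so iterations = ceil((bound-start)/step)
Step 2: Distance=6080
Step 3: ceil(6080/46)=133

133


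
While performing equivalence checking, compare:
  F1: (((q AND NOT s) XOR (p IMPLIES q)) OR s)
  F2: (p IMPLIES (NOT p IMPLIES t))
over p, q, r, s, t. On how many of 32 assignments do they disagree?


F1 = (((q AND NOT s) XOR (p IMPLIES q)) OR s)
F2 = (p IMPLIES (NOT p IMPLIES t))
Evaluate both on each of 32 rows (bits = p,q,r,s,t):
  row 0 [00000]: F1=1 F2=1 -> 0
  row 1 [00001]: F1=1 F2=1 -> 0
  row 2 [00010]: F1=1 F2=1 -> 0
  row 3 [00011]: F1=1 F2=1 -> 0
  row 4 [00100]: F1=1 F2=1 -> 0
  row 5 [00101]: F1=1 F2=1 -> 0
  row 6 [00110]: F1=1 F2=1 -> 0
  row 7 [00111]: F1=1 F2=1 -> 0
  row 8 [01000]: F1=0 F2=1 (differ) -> 1
  row 9 [01001]: F1=0 F2=1 (differ) -> 1
  row 10 [01010]: F1=1 F2=1 -> 0
  row 11 [01011]: F1=1 F2=1 -> 0
  row 12 [01100]: F1=0 F2=1 (differ) -> 1
  row 13 [01101]: F1=0 F2=1 (differ) -> 1
  row 14 [01110]: F1=1 F2=1 -> 0
  row 15 [01111]: F1=1 F2=1 -> 0
  row 16 [10000]: F1=0 F2=1 (differ) -> 1
  row 17 [10001]: F1=0 F2=1 (differ) -> 1
  row 18 [10010]: F1=1 F2=1 -> 0
  row 19 [10011]: F1=1 F2=1 -> 0
  row 20 [10100]: F1=0 F2=1 (differ) -> 1
  row 21 [10101]: F1=0 F2=1 (differ) -> 1
  row 22 [10110]: F1=1 F2=1 -> 0
  row 23 [10111]: F1=1 F2=1 -> 0
  row 24 [11000]: F1=0 F2=1 (differ) -> 1
  row 25 [11001]: F1=0 F2=1 (differ) -> 1
  row 26 [11010]: F1=1 F2=1 -> 0
  row 27 [11011]: F1=1 F2=1 -> 0
  row 28 [11100]: F1=0 F2=1 (differ) -> 1
  row 29 [11101]: F1=0 F2=1 (differ) -> 1
  row 30 [11110]: F1=1 F2=1 -> 0
  row 31 [11111]: F1=1 F2=1 -> 0
Full result column, 8 rows per line (p,q fixed per line; r,s,t runs 000..111 left to right):
  rows 0-7 [p,q=00]: 00000000  (ones: 0)
  rows 8-15 [p,q=01]: 11001100  (ones: 4)
  rows 16-23 [p,q=10]: 11001100  (ones: 4)
  rows 24-31 [p,q=11]: 11001100  (ones: 4)
Disagreements = 0+4+4+4 = 12

12


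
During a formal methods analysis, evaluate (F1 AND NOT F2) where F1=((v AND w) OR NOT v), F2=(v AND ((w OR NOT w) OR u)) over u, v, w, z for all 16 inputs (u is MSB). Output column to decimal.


F1 = ((v AND w) OR NOT v)
F2 = (v AND ((w OR NOT w) OR u))
Counterexample to F1=>F2 is where F1=1 and F2=0.
Evaluate each row (bits = u,v,w,z, MSB first):
  row 0 [0000]: F1=1 F2=0 -> F1&~F2 -> 1
  row 1 [0001]: F1=1 F2=0 -> F1&~F2 -> 1
  row 2 [0010]: F1=1 F2=0 -> F1&~F2 -> 1
  row 3 [0011]: F1=1 F2=0 -> F1&~F2 -> 1
  row 4 [0100]: F1=0 F2=1 -> F1&~F2 -> 0
  row 5 [0101]: F1=0 F2=1 -> F1&~F2 -> 0
  row 6 [0110]: F1=1 F2=1 -> F1&~F2 -> 0
  row 7 [0111]: F1=1 F2=1 -> F1&~F2 -> 0
  row 8 [1000]: F1=1 F2=0 -> F1&~F2 -> 1
  row 9 [1001]: F1=1 F2=0 -> F1&~F2 -> 1
  row 10 [1010]: F1=1 F2=0 -> F1&~F2 -> 1
  row 11 [1011]: F1=1 F2=0 -> F1&~F2 -> 1
  row 12 [1100]: F1=0 F2=1 -> F1&~F2 -> 0
  row 13 [1101]: F1=0 F2=1 -> F1&~F2 -> 0
  row 14 [1110]: F1=1 F2=1 -> F1&~F2 -> 0
  row 15 [1111]: F1=1 F2=1 -> F1&~F2 -> 0
Full result column, 4 rows per line (u,v fixed per line; w,z runs 00..11 left to right):
  rows 0-3 [u,v=00]: 1111  = hex F
  rows 4-7 [u,v=01]: 0000  = hex 0
  rows 8-11 [u,v=10]: 1111  = hex F
  rows 12-15 [u,v=11]: 0000  = hex 0
Counterexample vector (row 0 .. row 15) = 1111000011110000
Output column grouped in 4s = 1111 0000 1111 0000 = 0xF0F0
Convert to decimal digit by digit (value = value*16 + digit):
  F -> 15
  15*16 + 0 = 240
  240*16 + 15 (F) = 3855
  3855*16 + 0 = 61680
Decimal = 61680

61680


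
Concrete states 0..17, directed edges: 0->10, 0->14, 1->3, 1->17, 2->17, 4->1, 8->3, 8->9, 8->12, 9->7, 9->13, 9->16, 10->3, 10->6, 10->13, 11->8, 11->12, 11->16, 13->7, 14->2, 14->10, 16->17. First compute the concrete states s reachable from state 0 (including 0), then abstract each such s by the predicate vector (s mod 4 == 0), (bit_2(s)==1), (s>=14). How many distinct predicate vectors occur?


BFS from 0:
Concrete reachable: {0, 2, 3, 6, 7, 10, 13, 14, 17}
Abstract via predicates (s mod 4 == 0), (bit_2(s)==1), (s>=14):
  (0,0,0) <- {2, 3, 10}
  (0,0,1) <- {17}
  (0,1,0) <- {6, 7, 13}
  (0,1,1) <- {14}
  (1,0,0) <- {0}
Distinct abstract states = 5

5


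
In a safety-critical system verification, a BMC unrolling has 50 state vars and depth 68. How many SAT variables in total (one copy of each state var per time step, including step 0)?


BMC unrolls to depth k, creating one copy of each state var for steps 0..k.
Step count = 68 + 1 = 69 (steps 0 through 68)
Vars per step = 50
Total = 50 * 69 = 3450

3450


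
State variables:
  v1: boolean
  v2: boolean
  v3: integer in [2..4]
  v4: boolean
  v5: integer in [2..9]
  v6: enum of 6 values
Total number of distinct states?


State space = product of domain sizes of all variables.
Domain sizes:
  v1 (boolean): 2
  v2 (boolean): 2
  v3 (integer in [2..4]): 3
  v4 (boolean): 2
  v5 (integer in [2..9]): 8
  v6 (enum of 6 values): 6
Product = 2 * 2 * 3 * 2 * 8 * 6 = 1152

1152


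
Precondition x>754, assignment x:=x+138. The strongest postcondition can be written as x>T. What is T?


Formula: sp(P, x:=E) = exists old_x. (x = E[old_x/x]) AND P[old_x/x] (old_x is the value of x before the assignment; eliminate old_x by solving x = E[old_x/x] for old_x)
Step 1: Precondition P: x>754, i.e. old_x > 754
Step 2: Assignment gives x = old_x + 138, so old_x = x - 138
Step 3: Substitute into P: x - 138 > 754
Step 4: Simplify: x > 754+138 = 892

892


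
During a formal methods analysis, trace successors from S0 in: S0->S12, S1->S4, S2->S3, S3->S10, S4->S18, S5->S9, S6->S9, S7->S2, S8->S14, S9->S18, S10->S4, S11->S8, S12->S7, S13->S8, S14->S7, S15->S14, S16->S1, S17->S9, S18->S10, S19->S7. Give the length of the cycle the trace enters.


Trace from S0 until a state repeats:
  S0 -> S12 -> S7 -> S2 -> S3 -> S10 -> S4 -> S18 -> S10
S10 first seen at step 5, revisited at step 8.
Cycle length = 8 - 5 = 3

3


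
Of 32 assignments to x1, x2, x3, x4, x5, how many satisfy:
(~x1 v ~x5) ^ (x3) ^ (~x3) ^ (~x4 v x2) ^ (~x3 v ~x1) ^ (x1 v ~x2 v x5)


CNF with 6 clauses over 5 vars (32 assignments).
An assignment satisfies CNF iff every clause has >=1 true literal.
Check each row (bits = x1,x2,x3,x4,x5; clause T/F shown):
  row 0 [00000]: clauses=TFTTTT -> 0
  row 1 [00001]: clauses=TFTTTT -> 0
  row 2 [00010]: clauses=TFTFTT -> 0
  row 3 [00011]: clauses=TFTFTT -> 0
  row 4 [00100]: clauses=TTFTTT -> 0
  row 5 [00101]: clauses=TTFTTT -> 0
  row 6 [00110]: clauses=TTFFTT -> 0
  row 7 [00111]: clauses=TTFFTT -> 0
  row 8 [01000]: clauses=TFTTTF -> 0
  row 9 [01001]: clauses=TFTTTT -> 0
  row 10 [01010]: clauses=TFTTTF -> 0
  row 11 [01011]: clauses=TFTTTT -> 0
  row 12 [01100]: clauses=TTFTTF -> 0
  row 13 [01101]: clauses=TTFTTT -> 0
  row 14 [01110]: clauses=TTFTTF -> 0
  row 15 [01111]: clauses=TTFTTT -> 0
  row 16 [10000]: clauses=TFTTTT -> 0
  row 17 [10001]: clauses=FFTTTT -> 0
  row 18 [10010]: clauses=TFTFTT -> 0
  row 19 [10011]: clauses=FFTFTT -> 0
  row 20 [10100]: clauses=TTFTFT -> 0
  row 21 [10101]: clauses=FTFTFT -> 0
  row 22 [10110]: clauses=TTFFFT -> 0
  row 23 [10111]: clauses=FTFFFT -> 0
  row 24 [11000]: clauses=TFTTTT -> 0
  row 25 [11001]: clauses=FFTTTT -> 0
  row 26 [11010]: clauses=TFTTTT -> 0
  row 27 [11011]: clauses=FFTTTT -> 0
  row 28 [11100]: clauses=TTFTFT -> 0
  row 29 [11101]: clauses=FTFTFT -> 0
  row 30 [11110]: clauses=TTFTFT -> 0
  row 31 [11111]: clauses=FTFTFT -> 0
Full result column, 8 rows per line (x1,x2 fixed per line; x3,x4,x5 runs 000..111 left to right):
  rows 0-7 [x1,x2=00]: 00000000  (ones: 0)
  rows 8-15 [x1,x2=01]: 00000000  (ones: 0)
  rows 16-23 [x1,x2=10]: 00000000  (ones: 0)
  rows 24-31 [x1,x2=11]: 00000000  (ones: 0)
Satisfying assignments = 0+0+0+0 = 0

0


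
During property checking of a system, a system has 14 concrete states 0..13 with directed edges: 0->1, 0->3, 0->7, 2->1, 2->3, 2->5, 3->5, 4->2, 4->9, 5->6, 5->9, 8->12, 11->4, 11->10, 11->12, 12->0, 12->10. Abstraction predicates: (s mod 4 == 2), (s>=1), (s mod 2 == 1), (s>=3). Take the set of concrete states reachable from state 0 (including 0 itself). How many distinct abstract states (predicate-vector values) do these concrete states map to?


BFS from 0:
Concrete reachable: {0, 1, 3, 5, 6, 7, 9}
Abstract via predicates (s mod 4 == 2), (s>=1), (s mod 2 == 1), (s>=3):
  (0,0,0,0) <- {0}
  (0,1,1,0) <- {1}
  (0,1,1,1) <- {3, 5, 7, 9}
  (1,1,0,1) <- {6}
Distinct abstract states = 4

4


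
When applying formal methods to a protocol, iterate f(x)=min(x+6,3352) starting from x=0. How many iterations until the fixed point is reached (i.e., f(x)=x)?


Step 1: x=0, cap=3352, increment=6
Step 2: x grows by 6 each step until capped at 3352; fixed point is x=3352
Step 3: iterations = ceil(3352/6) = 559

559


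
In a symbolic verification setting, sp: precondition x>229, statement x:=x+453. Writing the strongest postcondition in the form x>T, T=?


Formula: sp(P, x:=E) = exists old_x. (x = E[old_x/x]) AND P[old_x/x] (old_x is the value of x before the assignment; eliminate old_x by solving x = E[old_x/x] for old_x)
Step 1: Precondition P: x>229, i.e. old_x > 229
Step 2: Assignment gives x = old_x + 453, so old_x = x - 453
Step 3: Substitute into P: x - 453 > 229
Step 4: Simplify: x > 229+453 = 682

682


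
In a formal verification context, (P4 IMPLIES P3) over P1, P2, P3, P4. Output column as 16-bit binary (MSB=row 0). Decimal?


Formula: (P4 IMPLIES P3) over P1, P2, P3, P4 (16 rows)
Evaluate each row (bits = P1,P2,P3,P4, MSB first):
  row 0 [0000]: (0 IMPLIES 0) -> 1
  row 1 [0001]: (1 IMPLIES 0) -> 0
  row 2 [0010]: (0 IMPLIES 1) -> 1
  row 3 [0011]: (1 IMPLIES 1) -> 1
  row 4 [0100]: (0 IMPLIES 0) -> 1
  row 5 [0101]: (1 IMPLIES 0) -> 0
  row 6 [0110]: (0 IMPLIES 1) -> 1
  row 7 [0111]: (1 IMPLIES 1) -> 1
  row 8 [1000]: (0 IMPLIES 0) -> 1
  row 9 [1001]: (1 IMPLIES 0) -> 0
  row 10 [1010]: (0 IMPLIES 1) -> 1
  row 11 [1011]: (1 IMPLIES 1) -> 1
  row 12 [1100]: (0 IMPLIES 0) -> 1
  row 13 [1101]: (1 IMPLIES 0) -> 0
  row 14 [1110]: (0 IMPLIES 1) -> 1
  row 15 [1111]: (1 IMPLIES 1) -> 1
Full result column, 4 rows per line (P1,P2 fixed per line; P3,P4 runs 00..11 left to right):
  rows 0-3 [P1,P2=00]: 1011  = hex B
  rows 4-7 [P1,P2=01]: 1011  = hex B
  rows 8-11 [P1,P2=10]: 1011  = hex B
  rows 12-15 [P1,P2=11]: 1011  = hex B
Output column (row 0 .. row 15) = 1011101110111011
Output column grouped in 4s = 1011 1011 1011 1011 = 0xBBBB
Convert to decimal digit by digit (value = value*16 + digit):
  B -> 11
  11*16 + 11 (B) = 187
  187*16 + 11 (B) = 3003
  3003*16 + 11 (B) = 48059
Decimal = 48059

48059


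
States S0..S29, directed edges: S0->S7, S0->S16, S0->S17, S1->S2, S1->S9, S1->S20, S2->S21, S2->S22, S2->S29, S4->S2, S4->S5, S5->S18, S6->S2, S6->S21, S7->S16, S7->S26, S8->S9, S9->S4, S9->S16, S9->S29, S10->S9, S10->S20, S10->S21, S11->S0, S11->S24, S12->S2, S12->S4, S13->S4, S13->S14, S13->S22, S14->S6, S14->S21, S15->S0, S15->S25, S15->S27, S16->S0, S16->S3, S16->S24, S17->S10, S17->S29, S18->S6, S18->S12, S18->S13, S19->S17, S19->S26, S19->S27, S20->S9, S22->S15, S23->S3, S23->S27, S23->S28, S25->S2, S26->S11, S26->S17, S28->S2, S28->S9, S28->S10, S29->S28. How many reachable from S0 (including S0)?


BFS from S0:
  layer 0: {S0}
  layer 1: {S7, S16, S17}
  layer 2: {S3, S10, S24, S26, S29}
  layer 3: {S9, S11, S20, S21, S28}
  layer 4: {S2, S4}
  layer 5: {S5, S22}
  layer 6: {S15, S18}
  layer 7: {S6, S12, S13, S25, S27}
  layer 8: {S14}
Reachable set: {S0, S2, S3, S4, S5, S6, S7, S9, S10, S11, S12, S13, S14, S15, S16, S17, S18, S20, S21, S22, S24, S25, S26, S27, S28, S29}
Count = 26

26


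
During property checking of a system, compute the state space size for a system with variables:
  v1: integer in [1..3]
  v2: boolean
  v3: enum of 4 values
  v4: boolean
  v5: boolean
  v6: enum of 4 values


State space = product of domain sizes of all variables.
Domain sizes:
  v1 (integer in [1..3]): 3
  v2 (boolean): 2
  v3 (enum of 4 values): 4
  v4 (boolean): 2
  v5 (boolean): 2
  v6 (enum of 4 values): 4
Product = 3 * 2 * 4 * 2 * 2 * 4 = 384

384


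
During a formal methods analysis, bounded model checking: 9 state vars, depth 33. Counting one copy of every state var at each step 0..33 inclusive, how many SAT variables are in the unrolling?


BMC unrolls to depth k, creating one copy of each state var for steps 0..k.
Step count = 33 + 1 = 34 (steps 0 through 33)
Vars per step = 9
Total = 9 * 34 = 306

306


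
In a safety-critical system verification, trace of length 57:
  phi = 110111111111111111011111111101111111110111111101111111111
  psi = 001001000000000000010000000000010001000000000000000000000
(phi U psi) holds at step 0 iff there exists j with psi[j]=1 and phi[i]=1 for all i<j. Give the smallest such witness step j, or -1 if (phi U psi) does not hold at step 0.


(phi U psi) at 0: need smallest j with psi[j]=1 and phi[i]=1 for all i in [0,j).
Scan from step 0:
  step 0: phi=1, psi=0 -> continue
  step 1: phi=1, psi=0 -> continue
  step 2: psi=1 and phi held for [0,2) -> witness found
Witness step = 2

2


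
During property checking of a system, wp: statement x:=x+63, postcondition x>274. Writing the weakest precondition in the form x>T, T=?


Formula: wp(x:=E, P) = P[E/x] (substitute E for x in postcondition)
Step 1: Postcondition: x>274
Step 2: Substitute x+63 for x: x+63>274
Step 3: Solve for x: x > 274-63 = 211

211


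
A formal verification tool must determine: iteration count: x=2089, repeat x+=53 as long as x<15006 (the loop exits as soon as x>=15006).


Step 1: x goes from 2089 toward 15006 by 53; the body runs while x<15006, so iterations = ceil((bound-start)/step)
Step 2: Distance=12917
Step 3: ceil(12917/53)=244

244


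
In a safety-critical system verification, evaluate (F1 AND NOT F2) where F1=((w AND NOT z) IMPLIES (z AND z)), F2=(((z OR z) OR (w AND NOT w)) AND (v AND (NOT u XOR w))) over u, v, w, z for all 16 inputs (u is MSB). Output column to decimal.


F1 = ((w AND NOT z) IMPLIES (z AND z))
F2 = (((z OR z) OR (w AND NOT w)) AND (v AND (NOT u XOR w)))
Counterexample to F1=>F2 is where F1=1 and F2=0.
Evaluate each row (bits = u,v,w,z, MSB first):
  row 0 [0000]: F1=1 F2=0 -> F1&~F2 -> 1
  row 1 [0001]: F1=1 F2=0 -> F1&~F2 -> 1
  row 2 [0010]: F1=0 F2=0 -> F1&~F2 -> 0
  row 3 [0011]: F1=1 F2=0 -> F1&~F2 -> 1
  row 4 [0100]: F1=1 F2=0 -> F1&~F2 -> 1
  row 5 [0101]: F1=1 F2=1 -> F1&~F2 -> 0
  row 6 [0110]: F1=0 F2=0 -> F1&~F2 -> 0
  row 7 [0111]: F1=1 F2=0 -> F1&~F2 -> 1
  row 8 [1000]: F1=1 F2=0 -> F1&~F2 -> 1
  row 9 [1001]: F1=1 F2=0 -> F1&~F2 -> 1
  row 10 [1010]: F1=0 F2=0 -> F1&~F2 -> 0
  row 11 [1011]: F1=1 F2=0 -> F1&~F2 -> 1
  row 12 [1100]: F1=1 F2=0 -> F1&~F2 -> 1
  row 13 [1101]: F1=1 F2=0 -> F1&~F2 -> 1
  row 14 [1110]: F1=0 F2=0 -> F1&~F2 -> 0
  row 15 [1111]: F1=1 F2=1 -> F1&~F2 -> 0
Full result column, 4 rows per line (u,v fixed per line; w,z runs 00..11 left to right):
  rows 0-3 [u,v=00]: 1101  = hex D
  rows 4-7 [u,v=01]: 1001  = hex 9
  rows 8-11 [u,v=10]: 1101  = hex D
  rows 12-15 [u,v=11]: 1100  = hex C
Counterexample vector (row 0 .. row 15) = 1101100111011100
Output column grouped in 4s = 1101 1001 1101 1100 = 0xD9DC
Convert to decimal digit by digit (value = value*16 + digit):
  D -> 13
  13*16 + 9 = 217
  217*16 + 13 (D) = 3485
  3485*16 + 12 (C) = 55772
Decimal = 55772

55772


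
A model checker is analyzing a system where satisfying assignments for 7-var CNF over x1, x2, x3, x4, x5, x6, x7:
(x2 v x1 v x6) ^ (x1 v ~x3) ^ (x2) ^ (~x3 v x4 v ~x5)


CNF with 4 clauses over 7 vars (128 assignments).
An assignment satisfies CNF iff every clause has >=1 true literal.
Check each row (bits = x1,x2,x3,x4,x5,x6,x7; clause T/F shown):
  row 0 [0000000]: clauses=FTFT -> 0
  row 1 [0000001]: clauses=FTFT -> 0
  row 2 [0000010]: clauses=TTFT -> 0
  row 3 [0000011]: clauses=TTFT -> 0
  row 4 [0000100]: clauses=FTFT -> 0
  (every remaining row is evaluated the same way; all 128 results are listed next)
Full result column, 8 rows per line (x1,x2,x3,x4 fixed per line; x5,x6,x7 runs 000..111 left to right):
  rows 0-7 [x1,x2,x3,x4=0000]: 00000000  (ones: 0)
  rows 8-15 [x1,x2,x3,x4=0001]: 00000000  (ones: 0)
  rows 16-23 [x1,x2,x3,x4=0010]: 00000000  (ones: 0)
  rows 24-31 [x1,x2,x3,x4=0011]: 00000000  (ones: 0)
  rows 32-39 [x1,x2,x3,x4=0100]: 11111111  (ones: 8)
  rows 40-47 [x1,x2,x3,x4=0101]: 11111111  (ones: 8)
  rows 48-55 [x1,x2,x3,x4=0110]: 00000000  (ones: 0)
  rows 56-63 [x1,x2,x3,x4=0111]: 00000000  (ones: 0)
  rows 64-71 [x1,x2,x3,x4=1000]: 00000000  (ones: 0)
  rows 72-79 [x1,x2,x3,x4=1001]: 00000000  (ones: 0)
  rows 80-87 [x1,x2,x3,x4=1010]: 00000000  (ones: 0)
  rows 88-95 [x1,x2,x3,x4=1011]: 00000000  (ones: 0)
  rows 96-103 [x1,x2,x3,x4=1100]: 11111111  (ones: 8)
  rows 104-111 [x1,x2,x3,x4=1101]: 11111111  (ones: 8)
  rows 112-119 [x1,x2,x3,x4=1110]: 11110000  (ones: 4)
  rows 120-127 [x1,x2,x3,x4=1111]: 11111111  (ones: 8)
Satisfying assignments = 0+0+0+0+8+8+0+0+0+0+0+0+8+8+4+8 = 44

44


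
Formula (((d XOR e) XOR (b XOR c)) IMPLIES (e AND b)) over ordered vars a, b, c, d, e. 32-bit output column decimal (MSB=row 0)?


Formula: (((d XOR e) XOR (b XOR c)) IMPLIES (e AND b)) over a, b, c, d, e (32 rows)
Evaluate each row (bits = a,b,c,d,e, MSB first):
  row 0 [00000]: (((0 XOR 0) XOR (0 XOR 0)) IMPLIES (0 AND 0)) -> 1
  row 1 [00001]: (((0 XOR 1) XOR (0 XOR 0)) IMPLIES (1 AND 0)) -> 0
  row 2 [00010]: (((1 XOR 0) XOR (0 XOR 0)) IMPLIES (0 AND 0)) -> 0
  row 3 [00011]: (((1 XOR 1) XOR (0 XOR 0)) IMPLIES (1 AND 0)) -> 1
  row 4 [00100]: (((0 XOR 0) XOR (0 XOR 1)) IMPLIES (0 AND 0)) -> 0
  row 5 [00101]: (((0 XOR 1) XOR (0 XOR 1)) IMPLIES (1 AND 0)) -> 1
  row 6 [00110]: (((1 XOR 0) XOR (0 XOR 1)) IMPLIES (0 AND 0)) -> 1
  row 7 [00111]: (((1 XOR 1) XOR (0 XOR 1)) IMPLIES (1 AND 0)) -> 0
  row 8 [01000]: (((0 XOR 0) XOR (1 XOR 0)) IMPLIES (0 AND 1)) -> 0
  row 9 [01001]: (((0 XOR 1) XOR (1 XOR 0)) IMPLIES (1 AND 1)) -> 1
  row 10 [01010]: (((1 XOR 0) XOR (1 XOR 0)) IMPLIES (0 AND 1)) -> 1
  row 11 [01011]: (((1 XOR 1) XOR (1 XOR 0)) IMPLIES (1 AND 1)) -> 1
  row 12 [01100]: (((0 XOR 0) XOR (1 XOR 1)) IMPLIES (0 AND 1)) -> 1
  row 13 [01101]: (((0 XOR 1) XOR (1 XOR 1)) IMPLIES (1 AND 1)) -> 1
  row 14 [01110]: (((1 XOR 0) XOR (1 XOR 1)) IMPLIES (0 AND 1)) -> 0
  row 15 [01111]: (((1 XOR 1) XOR (1 XOR 1)) IMPLIES (1 AND 1)) -> 1
  row 16 [10000]: (((0 XOR 0) XOR (0 XOR 0)) IMPLIES (0 AND 0)) -> 1
  row 17 [10001]: (((0 XOR 1) XOR (0 XOR 0)) IMPLIES (1 AND 0)) -> 0
  row 18 [10010]: (((1 XOR 0) XOR (0 XOR 0)) IMPLIES (0 AND 0)) -> 0
  row 19 [10011]: (((1 XOR 1) XOR (0 XOR 0)) IMPLIES (1 AND 0)) -> 1
  row 20 [10100]: (((0 XOR 0) XOR (0 XOR 1)) IMPLIES (0 AND 0)) -> 0
  row 21 [10101]: (((0 XOR 1) XOR (0 XOR 1)) IMPLIES (1 AND 0)) -> 1
  row 22 [10110]: (((1 XOR 0) XOR (0 XOR 1)) IMPLIES (0 AND 0)) -> 1
  row 23 [10111]: (((1 XOR 1) XOR (0 XOR 1)) IMPLIES (1 AND 0)) -> 0
  row 24 [11000]: (((0 XOR 0) XOR (1 XOR 0)) IMPLIES (0 AND 1)) -> 0
  row 25 [11001]: (((0 XOR 1) XOR (1 XOR 0)) IMPLIES (1 AND 1)) -> 1
  row 26 [11010]: (((1 XOR 0) XOR (1 XOR 0)) IMPLIES (0 AND 1)) -> 1
  row 27 [11011]: (((1 XOR 1) XOR (1 XOR 0)) IMPLIES (1 AND 1)) -> 1
  row 28 [11100]: (((0 XOR 0) XOR (1 XOR 1)) IMPLIES (0 AND 1)) -> 1
  row 29 [11101]: (((0 XOR 1) XOR (1 XOR 1)) IMPLIES (1 AND 1)) -> 1
  row 30 [11110]: (((1 XOR 0) XOR (1 XOR 1)) IMPLIES (0 AND 1)) -> 0
  row 31 [11111]: (((1 XOR 1) XOR (1 XOR 1)) IMPLIES (1 AND 1)) -> 1
Full result column, 4 rows per line (a,b,c fixed per line; d,e runs 00..11 left to right):
  rows 0-3 [a,b,c=000]: 1001  = hex 9
  rows 4-7 [a,b,c=001]: 0110  = hex 6
  rows 8-11 [a,b,c=010]: 0111  = hex 7
  rows 12-15 [a,b,c=011]: 1101  = hex D
  rows 16-19 [a,b,c=100]: 1001  = hex 9
  rows 20-23 [a,b,c=101]: 0110  = hex 6
  rows 24-27 [a,b,c=110]: 0111  = hex 7
  rows 28-31 [a,b,c=111]: 1101  = hex D
Output column (row 0 .. row 31) = 10010110011111011001011001111101
Output column grouped in 4s = 1001 0110 0111 1101 1001 0110 0111 1101 = 0x967D967D
Convert to decimal digit by digit (value = value*16 + digit):
  9 -> 9
  9*16 + 6 = 150
  150*16 + 7 = 2407
  2407*16 + 13 (D) = 38525
  38525*16 + 9 = 616409
  616409*16 + 6 = 9862550
  9862550*16 + 7 = 157800807
  157800807*16 + 13 (D) = 2524812925
Decimal = 2524812925

2524812925


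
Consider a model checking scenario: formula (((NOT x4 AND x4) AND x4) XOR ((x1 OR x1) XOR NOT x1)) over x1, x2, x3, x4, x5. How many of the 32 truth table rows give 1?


Formula: (((NOT x4 AND x4) AND x4) XOR ((x1 OR x1) XOR NOT x1)) over 5 vars (32 rows)
Evaluate each row (x1, x2, x3, x4, x5 as bits, MSB first):
  row 0 [00000]: (((NOT 0 AND 0) AND 0) XOR ((0 OR 0) XOR NOT 0)) -> 1
  row 1 [00001]: (((NOT 0 AND 0) AND 0) XOR ((0 OR 0) XOR NOT 0)) -> 1
  row 2 [00010]: (((NOT 1 AND 1) AND 1) XOR ((0 OR 0) XOR NOT 0)) -> 1
  row 3 [00011]: (((NOT 1 AND 1) AND 1) XOR ((0 OR 0) XOR NOT 0)) -> 1
  row 4 [00100]: (((NOT 0 AND 0) AND 0) XOR ((0 OR 0) XOR NOT 0)) -> 1
  row 5 [00101]: (((NOT 0 AND 0) AND 0) XOR ((0 OR 0) XOR NOT 0)) -> 1
  row 6 [00110]: (((NOT 1 AND 1) AND 1) XOR ((0 OR 0) XOR NOT 0)) -> 1
  row 7 [00111]: (((NOT 1 AND 1) AND 1) XOR ((0 OR 0) XOR NOT 0)) -> 1
  row 8 [01000]: (((NOT 0 AND 0) AND 0) XOR ((0 OR 0) XOR NOT 0)) -> 1
  row 9 [01001]: (((NOT 0 AND 0) AND 0) XOR ((0 OR 0) XOR NOT 0)) -> 1
  row 10 [01010]: (((NOT 1 AND 1) AND 1) XOR ((0 OR 0) XOR NOT 0)) -> 1
  row 11 [01011]: (((NOT 1 AND 1) AND 1) XOR ((0 OR 0) XOR NOT 0)) -> 1
  row 12 [01100]: (((NOT 0 AND 0) AND 0) XOR ((0 OR 0) XOR NOT 0)) -> 1
  row 13 [01101]: (((NOT 0 AND 0) AND 0) XOR ((0 OR 0) XOR NOT 0)) -> 1
  row 14 [01110]: (((NOT 1 AND 1) AND 1) XOR ((0 OR 0) XOR NOT 0)) -> 1
  row 15 [01111]: (((NOT 1 AND 1) AND 1) XOR ((0 OR 0) XOR NOT 0)) -> 1
  row 16 [10000]: (((NOT 0 AND 0) AND 0) XOR ((1 OR 1) XOR NOT 1)) -> 1
  row 17 [10001]: (((NOT 0 AND 0) AND 0) XOR ((1 OR 1) XOR NOT 1)) -> 1
  row 18 [10010]: (((NOT 1 AND 1) AND 1) XOR ((1 OR 1) XOR NOT 1)) -> 1
  row 19 [10011]: (((NOT 1 AND 1) AND 1) XOR ((1 OR 1) XOR NOT 1)) -> 1
  row 20 [10100]: (((NOT 0 AND 0) AND 0) XOR ((1 OR 1) XOR NOT 1)) -> 1
  row 21 [10101]: (((NOT 0 AND 0) AND 0) XOR ((1 OR 1) XOR NOT 1)) -> 1
  row 22 [10110]: (((NOT 1 AND 1) AND 1) XOR ((1 OR 1) XOR NOT 1)) -> 1
  row 23 [10111]: (((NOT 1 AND 1) AND 1) XOR ((1 OR 1) XOR NOT 1)) -> 1
  row 24 [11000]: (((NOT 0 AND 0) AND 0) XOR ((1 OR 1) XOR NOT 1)) -> 1
  row 25 [11001]: (((NOT 0 AND 0) AND 0) XOR ((1 OR 1) XOR NOT 1)) -> 1
  row 26 [11010]: (((NOT 1 AND 1) AND 1) XOR ((1 OR 1) XOR NOT 1)) -> 1
  row 27 [11011]: (((NOT 1 AND 1) AND 1) XOR ((1 OR 1) XOR NOT 1)) -> 1
  row 28 [11100]: (((NOT 0 AND 0) AND 0) XOR ((1 OR 1) XOR NOT 1)) -> 1
  row 29 [11101]: (((NOT 0 AND 0) AND 0) XOR ((1 OR 1) XOR NOT 1)) -> 1
  row 30 [11110]: (((NOT 1 AND 1) AND 1) XOR ((1 OR 1) XOR NOT 1)) -> 1
  row 31 [11111]: (((NOT 1 AND 1) AND 1) XOR ((1 OR 1) XOR NOT 1)) -> 1
Full result column, 8 rows per line (x1,x2 fixed per line; x3,x4,x5 runs 000..111 left to right):
  rows 0-7 [x1,x2=00]: 11111111  (ones: 8)
  rows 8-15 [x1,x2=01]: 11111111  (ones: 8)
  rows 16-23 [x1,x2=10]: 11111111  (ones: 8)
  rows 24-31 [x1,x2=11]: 11111111  (ones: 8)
Count of 1-rows = 8+8+8+8 = 32

32


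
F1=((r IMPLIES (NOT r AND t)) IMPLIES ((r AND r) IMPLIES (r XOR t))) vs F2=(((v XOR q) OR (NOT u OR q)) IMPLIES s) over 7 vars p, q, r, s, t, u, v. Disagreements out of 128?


F1 = ((r IMPLIES (NOT r AND t)) IMPLIES ((r AND r) IMPLIES (r XOR t)))
F2 = (((v XOR q) OR (NOT u OR q)) IMPLIES s)
Evaluate both on each of 128 rows (bits = p,q,r,s,t,u,v):
  row 0 [0000000]: F1=1 F2=0 (differ) -> 1
  row 1 [0000001]: F1=1 F2=0 (differ) -> 1
  row 2 [0000010]: F1=1 F2=1 -> 0
  row 3 [0000011]: F1=1 F2=0 (differ) -> 1
  row 4 [0000100]: F1=1 F2=0 (differ) -> 1
  (every remaining row is evaluated the same way; all 128 results are listed next)
Full result column, 8 rows per line (p,q,r,s fixed per line; t,u,v runs 000..111 left to right):
  rows 0-7 [p,q,r,s=0000]: 11011101  (ones: 6)
  rows 8-15 [p,q,r,s=0001]: 00000000  (ones: 0)
  rows 16-23 [p,q,r,s=0010]: 11011101  (ones: 6)
  rows 24-31 [p,q,r,s=0011]: 00000000  (ones: 0)
  rows 32-39 [p,q,r,s=0100]: 11111111  (ones: 8)
  rows 40-47 [p,q,r,s=0101]: 00000000  (ones: 0)
  rows 48-55 [p,q,r,s=0110]: 11111111  (ones: 8)
  rows 56-63 [p,q,r,s=0111]: 00000000  (ones: 0)
  rows 64-71 [p,q,r,s=1000]: 11011101  (ones: 6)
  rows 72-79 [p,q,r,s=1001]: 00000000  (ones: 0)
  rows 80-87 [p,q,r,s=1010]: 11011101  (ones: 6)
  rows 88-95 [p,q,r,s=1011]: 00000000  (ones: 0)
  rows 96-103 [p,q,r,s=1100]: 11111111  (ones: 8)
  rows 104-111 [p,q,r,s=1101]: 00000000  (ones: 0)
  rows 112-119 [p,q,r,s=1110]: 11111111  (ones: 8)
  rows 120-127 [p,q,r,s=1111]: 00000000  (ones: 0)
Disagreements = 6+0+6+0+8+0+8+0+6+0+6+0+8+0+8+0 = 56

56


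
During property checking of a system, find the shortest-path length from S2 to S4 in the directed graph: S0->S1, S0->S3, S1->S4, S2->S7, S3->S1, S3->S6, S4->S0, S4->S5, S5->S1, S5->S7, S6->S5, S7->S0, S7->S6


BFS layer-by-layer from S2:
  dist 0: {S2}
  dist 1: {S7}
  dist 2: {S0, S6}
  dist 3: {S1, S3, S5}
  dist 4: {S4}
  -> S4 reached at distance 4
Shortest path length = 4

4


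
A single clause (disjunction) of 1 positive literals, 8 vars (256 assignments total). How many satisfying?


Step 1: Total=2^8=256
Step 2: Unsat when all 1 false: 2^7=128
Step 3: Sat=256-128=128

128


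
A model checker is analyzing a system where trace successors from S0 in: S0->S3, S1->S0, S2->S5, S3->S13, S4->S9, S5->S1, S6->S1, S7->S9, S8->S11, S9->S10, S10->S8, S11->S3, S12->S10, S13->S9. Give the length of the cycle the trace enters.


Trace from S0 until a state repeats:
  S0 -> S3 -> S13 -> S9 -> S10 -> S8 -> S11 -> S3
S3 first seen at step 1, revisited at step 7.
Cycle length = 7 - 1 = 6

6


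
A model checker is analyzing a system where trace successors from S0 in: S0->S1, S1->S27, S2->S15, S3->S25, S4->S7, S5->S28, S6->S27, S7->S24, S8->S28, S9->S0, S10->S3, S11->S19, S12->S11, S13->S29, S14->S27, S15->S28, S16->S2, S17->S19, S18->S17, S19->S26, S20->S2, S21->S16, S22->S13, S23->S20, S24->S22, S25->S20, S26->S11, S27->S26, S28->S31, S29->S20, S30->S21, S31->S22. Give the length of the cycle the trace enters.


Trace from S0 until a state repeats:
  S0 -> S1 -> S27 -> S26 -> S11 -> S19 -> S26
S26 first seen at step 3, revisited at step 6.
Cycle length = 6 - 3 = 3

3


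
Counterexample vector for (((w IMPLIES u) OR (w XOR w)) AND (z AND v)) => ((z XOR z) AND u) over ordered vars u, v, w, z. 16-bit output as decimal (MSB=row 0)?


F1 = (((w IMPLIES u) OR (w XOR w)) AND (z AND v))
F2 = ((z XOR z) AND u)
Counterexample to F1=>F2 is where F1=1 and F2=0.
Evaluate each row (bits = u,v,w,z, MSB first):
  row 0 [0000]: F1=0 F2=0 -> F1&~F2 -> 0
  row 1 [0001]: F1=0 F2=0 -> F1&~F2 -> 0
  row 2 [0010]: F1=0 F2=0 -> F1&~F2 -> 0
  row 3 [0011]: F1=0 F2=0 -> F1&~F2 -> 0
  row 4 [0100]: F1=0 F2=0 -> F1&~F2 -> 0
  row 5 [0101]: F1=1 F2=0 -> F1&~F2 -> 1
  row 6 [0110]: F1=0 F2=0 -> F1&~F2 -> 0
  row 7 [0111]: F1=0 F2=0 -> F1&~F2 -> 0
  row 8 [1000]: F1=0 F2=0 -> F1&~F2 -> 0
  row 9 [1001]: F1=0 F2=0 -> F1&~F2 -> 0
  row 10 [1010]: F1=0 F2=0 -> F1&~F2 -> 0
  row 11 [1011]: F1=0 F2=0 -> F1&~F2 -> 0
  row 12 [1100]: F1=0 F2=0 -> F1&~F2 -> 0
  row 13 [1101]: F1=1 F2=0 -> F1&~F2 -> 1
  row 14 [1110]: F1=0 F2=0 -> F1&~F2 -> 0
  row 15 [1111]: F1=1 F2=0 -> F1&~F2 -> 1
Full result column, 4 rows per line (u,v fixed per line; w,z runs 00..11 left to right):
  rows 0-3 [u,v=00]: 0000  = hex 0
  rows 4-7 [u,v=01]: 0100  = hex 4
  rows 8-11 [u,v=10]: 0000  = hex 0
  rows 12-15 [u,v=11]: 0101  = hex 5
Counterexample vector (row 0 .. row 15) = 0000010000000101
Output column grouped in 4s = 0000 0100 0000 0101 = 0x0405
Convert to decimal digit by digit (value = value*16 + digit):
  0 -> 0
  0*16 + 4 = 4
  4*16 + 0 = 64
  64*16 + 5 = 1029
Decimal = 1029

1029
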